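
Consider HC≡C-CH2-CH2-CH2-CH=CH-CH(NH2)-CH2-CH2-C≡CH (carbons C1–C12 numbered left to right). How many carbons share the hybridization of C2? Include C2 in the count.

4

C2 is sp (two π bonds).
C1: sp ✓
C2: sp ✓
C3: sp3
C4: sp3
C5: sp3
C6: sp2
C7: sp2
C8: sp3
C9: sp3
C10: sp3
C11: sp ✓
C12: sp ✓
4 carbons are sp.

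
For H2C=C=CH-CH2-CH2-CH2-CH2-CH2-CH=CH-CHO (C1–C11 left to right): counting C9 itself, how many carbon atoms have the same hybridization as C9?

C9 is sp2 (one π bond).
C1: sp2 ✓
C2: sp
C3: sp2 ✓
C4: sp3
C5: sp3
C6: sp3
C7: sp3
C8: sp3
C9: sp2 ✓
C10: sp2 ✓
C11: sp2 ✓
5 carbons are sp2.

5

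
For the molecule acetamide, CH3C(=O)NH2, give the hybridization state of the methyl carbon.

sp³

The methyl carbon: 4 σ bonds; 4 regions of electron density → sp3.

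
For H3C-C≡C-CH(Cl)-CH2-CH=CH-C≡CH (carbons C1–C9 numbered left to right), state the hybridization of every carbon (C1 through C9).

C1 carries 4 σ bonds, giving a steric number of 4, so it is sp3.
C2 is sp: 2 σ bonds, plus two π bonds, 2 electron-density regions.
C3 carries 2 σ bonds, plus two π bonds, giving a steric number of 2, so it is sp.
C4 is sp3: 4 σ bonds, 4 electron-density regions.
C5 — 4 σ bonds. Steric number 4, so sp3.
C6 has 3 σ bonds, plus one π bond: steric number 3 → sp2.
C7 (3 σ bonds, plus one π bond) has steric number 3: sp2.
C8: 2 σ bonds, plus two π bonds; 2 regions of electron density → sp.
C9 is sp: 2 σ bonds, plus two π bonds, 2 electron-density regions.

C1 sp3, C2 sp, C3 sp, C4 sp3, C5 sp3, C6 sp2, C7 sp2, C8 sp, C9 sp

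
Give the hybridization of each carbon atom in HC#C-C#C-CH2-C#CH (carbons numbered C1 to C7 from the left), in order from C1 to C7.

C1 sp, C2 sp, C3 sp, C4 sp, C5 sp3, C6 sp, C7 sp

C1 carries 2 σ bonds, plus two π bonds, giving a steric number of 2, so it is sp.
C2 — 2 σ bonds, plus two π bonds. Steric number 2, so sp.
C3 carries 2 σ bonds, plus two π bonds, giving a steric number of 2, so it is sp.
C4: 2 σ bonds, plus two π bonds — 2 electron domains, sp.
C5 has 4 σ bonds: steric number 4 → sp3.
C6 (2 σ bonds, plus two π bonds) has steric number 2: sp.
C7 carries 2 σ bonds, plus two π bonds, giving a steric number of 2, so it is sp.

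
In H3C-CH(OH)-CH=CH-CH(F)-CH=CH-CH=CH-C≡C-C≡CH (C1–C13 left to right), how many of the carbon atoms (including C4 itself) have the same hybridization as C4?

6

C4 is sp2 (one π bond).
C1: sp3
C2: sp3
C3: sp2 ✓
C4: sp2 ✓
C5: sp3
C6: sp2 ✓
C7: sp2 ✓
C8: sp2 ✓
C9: sp2 ✓
C10: sp
C11: sp
C12: sp
C13: sp
6 carbons are sp2.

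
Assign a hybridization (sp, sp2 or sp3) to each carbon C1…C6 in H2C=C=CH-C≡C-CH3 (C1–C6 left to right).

C1 sp2, C2 sp, C3 sp2, C4 sp, C5 sp, C6 sp3

C1 has 3 σ bonds, plus one π bond: steric number 3 → sp2.
C2 is sp: 2 σ bonds, plus two π bonds, 2 electron-density regions.
C3 is sp2: 3 σ bonds, plus one π bond, 3 electron-density regions.
C4 (2 σ bonds, plus two π bonds) has steric number 2: sp.
C5 carries 2 σ bonds, plus two π bonds, giving a steric number of 2, so it is sp.
C6: 4 σ bonds — 4 electron domains, sp3.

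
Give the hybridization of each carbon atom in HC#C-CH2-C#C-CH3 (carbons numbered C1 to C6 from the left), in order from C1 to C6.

C1 has 2 σ bonds, plus two π bonds: steric number 2 → sp.
C2 is sp: 2 σ bonds, plus two π bonds, 2 electron-density regions.
C3: 4 σ bonds — 4 electron domains, sp3.
C4 has 2 σ bonds, plus two π bonds: steric number 2 → sp.
C5: 2 σ bonds, plus two π bonds — 2 electron domains, sp.
C6 — 4 σ bonds. Steric number 4, so sp3.

C1 sp, C2 sp, C3 sp3, C4 sp, C5 sp, C6 sp3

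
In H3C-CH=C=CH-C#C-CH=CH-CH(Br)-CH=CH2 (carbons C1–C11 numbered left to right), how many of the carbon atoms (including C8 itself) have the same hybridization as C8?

C8 is sp2 (one π bond).
C1: sp3
C2: sp2 ✓
C3: sp
C4: sp2 ✓
C5: sp
C6: sp
C7: sp2 ✓
C8: sp2 ✓
C9: sp3
C10: sp2 ✓
C11: sp2 ✓
6 carbons are sp2.

6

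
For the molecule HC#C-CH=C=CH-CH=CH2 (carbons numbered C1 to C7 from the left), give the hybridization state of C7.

sp^2

C7 carries 3 σ bonds, plus one π bond, giving a steric number of 3, so it is sp2.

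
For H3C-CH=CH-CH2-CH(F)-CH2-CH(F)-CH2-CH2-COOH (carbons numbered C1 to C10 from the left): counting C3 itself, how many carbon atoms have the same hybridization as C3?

3

C3 is sp2 (one π bond).
C1: sp3
C2: sp2 ✓
C3: sp2 ✓
C4: sp3
C5: sp3
C6: sp3
C7: sp3
C8: sp3
C9: sp3
C10: sp2 ✓
3 carbons are sp2.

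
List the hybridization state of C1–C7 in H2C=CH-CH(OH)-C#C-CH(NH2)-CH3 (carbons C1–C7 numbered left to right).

C1 carries 3 σ bonds, plus one π bond, giving a steric number of 3, so it is sp2.
C2: 3 σ bonds, plus one π bond; 3 regions of electron density → sp2.
C3 is sp3: 4 σ bonds, 4 electron-density regions.
C4 (2 σ bonds, plus two π bonds) has steric number 2: sp.
C5 is sp: 2 σ bonds, plus two π bonds, 2 electron-density regions.
C6 is sp3: 4 σ bonds, 4 electron-density regions.
C7: 4 σ bonds — 4 electron domains, sp3.

C1 sp2, C2 sp2, C3 sp3, C4 sp, C5 sp, C6 sp3, C7 sp3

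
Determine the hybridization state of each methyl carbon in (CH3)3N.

Each methyl carbon: 4 σ bonds — 4 electron domains, sp3.

sp^3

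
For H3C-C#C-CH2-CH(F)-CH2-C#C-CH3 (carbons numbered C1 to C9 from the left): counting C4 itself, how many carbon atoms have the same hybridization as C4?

5

C4 is sp3 (only σ bonds).
C1: sp3 ✓
C2: sp
C3: sp
C4: sp3 ✓
C5: sp3 ✓
C6: sp3 ✓
C7: sp
C8: sp
C9: sp3 ✓
5 carbons are sp3.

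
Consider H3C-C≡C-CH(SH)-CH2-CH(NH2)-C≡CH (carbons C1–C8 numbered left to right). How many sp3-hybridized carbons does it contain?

4

C1: sp3 ✓
C2: sp
C3: sp
C4: sp3 ✓
C5: sp3 ✓
C6: sp3 ✓
C7: sp
C8: sp
C1, C4, C5, C6 → 4 sp3 carbons.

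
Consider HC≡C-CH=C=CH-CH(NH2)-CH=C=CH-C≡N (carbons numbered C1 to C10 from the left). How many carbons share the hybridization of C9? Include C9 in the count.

4

C9 is sp2 (one π bond).
C1: sp
C2: sp
C3: sp2 ✓
C4: sp
C5: sp2 ✓
C6: sp3
C7: sp2 ✓
C8: sp
C9: sp2 ✓
C10: sp
4 carbons are sp2.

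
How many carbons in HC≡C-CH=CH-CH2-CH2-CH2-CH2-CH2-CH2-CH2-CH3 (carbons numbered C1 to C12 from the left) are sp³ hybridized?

C1: sp
C2: sp
C3: sp2
C4: sp2
C5: sp3 ✓
C6: sp3 ✓
C7: sp3 ✓
C8: sp3 ✓
C9: sp3 ✓
C10: sp3 ✓
C11: sp3 ✓
C12: sp3 ✓
C5, C6, C7, C8, C9, C10, C11, C12 → 8 sp3 carbons.

8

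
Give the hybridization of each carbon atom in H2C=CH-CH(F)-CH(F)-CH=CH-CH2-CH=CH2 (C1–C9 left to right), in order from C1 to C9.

C1: 3 σ bonds, plus one π bond; 3 regions of electron density → sp2.
C2: 3 σ bonds, plus one π bond; 3 regions of electron density → sp2.
C3 is sp3: 4 σ bonds, 4 electron-density regions.
C4 carries 4 σ bonds, giving a steric number of 4, so it is sp3.
C5 (3 σ bonds, plus one π bond) has steric number 3: sp2.
C6: 3 σ bonds, plus one π bond — 3 electron domains, sp2.
C7: 4 σ bonds — 4 electron domains, sp3.
C8 — 3 σ bonds, plus one π bond. Steric number 3, so sp2.
C9 has 3 σ bonds, plus one π bond: steric number 3 → sp2.

C1 sp2, C2 sp2, C3 sp3, C4 sp3, C5 sp2, C6 sp2, C7 sp3, C8 sp2, C9 sp2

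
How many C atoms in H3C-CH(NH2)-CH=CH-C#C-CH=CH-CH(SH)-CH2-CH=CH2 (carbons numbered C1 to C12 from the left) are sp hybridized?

2

C1: sp3
C2: sp3
C3: sp2
C4: sp2
C5: sp ✓
C6: sp ✓
C7: sp2
C8: sp2
C9: sp3
C10: sp3
C11: sp2
C12: sp2
C5, C6 → 2 sp carbons.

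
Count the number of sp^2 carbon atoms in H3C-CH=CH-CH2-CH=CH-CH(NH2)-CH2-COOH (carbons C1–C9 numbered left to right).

C1: sp3
C2: sp2 ✓
C3: sp2 ✓
C4: sp3
C5: sp2 ✓
C6: sp2 ✓
C7: sp3
C8: sp3
C9: sp2 ✓
C2, C3, C5, C6, C9 → 5 sp2 carbons.

5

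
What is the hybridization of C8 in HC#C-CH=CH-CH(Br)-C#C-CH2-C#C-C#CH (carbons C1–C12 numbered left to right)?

sp3

C8: 4 σ bonds — 4 electron domains, sp3.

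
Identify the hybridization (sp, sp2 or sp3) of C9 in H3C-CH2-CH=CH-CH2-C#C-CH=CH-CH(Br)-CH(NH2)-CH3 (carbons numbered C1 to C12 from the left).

C9: 3 σ bonds, plus one π bond — 3 electron domains, sp2.

sp^2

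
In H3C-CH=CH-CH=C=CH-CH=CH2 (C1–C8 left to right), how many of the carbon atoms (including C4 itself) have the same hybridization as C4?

C4 is sp2 (one π bond).
C1: sp3
C2: sp2 ✓
C3: sp2 ✓
C4: sp2 ✓
C5: sp
C6: sp2 ✓
C7: sp2 ✓
C8: sp2 ✓
6 carbons are sp2.

6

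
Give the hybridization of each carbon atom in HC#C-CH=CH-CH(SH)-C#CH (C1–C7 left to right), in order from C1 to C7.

C1: 2 σ bonds, plus two π bonds; 2 regions of electron density → sp.
C2 has 2 σ bonds, plus two π bonds: steric number 2 → sp.
C3 — 3 σ bonds, plus one π bond. Steric number 3, so sp2.
C4 has 3 σ bonds, plus one π bond: steric number 3 → sp2.
C5 has 4 σ bonds: steric number 4 → sp3.
C6 — 2 σ bonds, plus two π bonds. Steric number 2, so sp.
C7 carries 2 σ bonds, plus two π bonds, giving a steric number of 2, so it is sp.

C1 sp, C2 sp, C3 sp2, C4 sp2, C5 sp3, C6 sp, C7 sp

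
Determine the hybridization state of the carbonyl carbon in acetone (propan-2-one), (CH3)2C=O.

sp²

The carbonyl carbon is sp2: 3 σ bonds, plus one π bond, 3 electron-density regions.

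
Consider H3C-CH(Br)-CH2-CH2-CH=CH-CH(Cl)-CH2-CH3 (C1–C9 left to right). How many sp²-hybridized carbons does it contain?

2

C1: sp3
C2: sp3
C3: sp3
C4: sp3
C5: sp2 ✓
C6: sp2 ✓
C7: sp3
C8: sp3
C9: sp3
C5, C6 → 2 sp2 carbons.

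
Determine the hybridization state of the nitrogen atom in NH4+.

sp3

Four σ bonds, no lone pair → sp3, tetrahedral.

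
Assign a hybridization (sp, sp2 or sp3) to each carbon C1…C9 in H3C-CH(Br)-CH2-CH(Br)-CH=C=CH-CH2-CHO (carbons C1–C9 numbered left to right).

C1 sp3, C2 sp3, C3 sp3, C4 sp3, C5 sp2, C6 sp, C7 sp2, C8 sp3, C9 sp2

C1 — 4 σ bonds. Steric number 4, so sp3.
C2 carries 4 σ bonds, giving a steric number of 4, so it is sp3.
C3 (4 σ bonds) has steric number 4: sp3.
C4 has 4 σ bonds: steric number 4 → sp3.
C5 is sp2: 3 σ bonds, plus one π bond, 3 electron-density regions.
C6 has 2 σ bonds, plus two π bonds: steric number 2 → sp.
C7: 3 σ bonds, plus one π bond — 3 electron domains, sp2.
C8 — 4 σ bonds. Steric number 4, so sp3.
C9: 3 σ bonds, plus one π bond; 3 regions of electron density → sp2.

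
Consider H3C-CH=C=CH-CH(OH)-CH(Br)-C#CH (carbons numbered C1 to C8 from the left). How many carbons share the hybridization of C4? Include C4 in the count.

2

C4 is sp2 (one π bond).
C1: sp3
C2: sp2 ✓
C3: sp
C4: sp2 ✓
C5: sp3
C6: sp3
C7: sp
C8: sp
2 carbons are sp2.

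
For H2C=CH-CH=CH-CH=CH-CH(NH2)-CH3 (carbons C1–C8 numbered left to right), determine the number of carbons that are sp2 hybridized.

6

C1: sp2 ✓
C2: sp2 ✓
C3: sp2 ✓
C4: sp2 ✓
C5: sp2 ✓
C6: sp2 ✓
C7: sp3
C8: sp3
C1, C2, C3, C4, C5, C6 → 6 sp2 carbons.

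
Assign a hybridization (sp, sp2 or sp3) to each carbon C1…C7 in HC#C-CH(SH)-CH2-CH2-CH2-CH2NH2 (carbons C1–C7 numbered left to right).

C1 sp, C2 sp, C3 sp3, C4 sp3, C5 sp3, C6 sp3, C7 sp3

C1 has 2 σ bonds, plus two π bonds: steric number 2 → sp.
C2 — 2 σ bonds, plus two π bonds. Steric number 2, so sp.
C3 (4 σ bonds) has steric number 4: sp3.
C4: 4 σ bonds — 4 electron domains, sp3.
C5 (4 σ bonds) has steric number 4: sp3.
C6 is sp3: 4 σ bonds, 4 electron-density regions.
C7 (4 σ bonds) has steric number 4: sp3.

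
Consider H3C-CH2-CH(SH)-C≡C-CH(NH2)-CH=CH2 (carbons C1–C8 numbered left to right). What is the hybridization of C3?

C3 is sp3: 4 σ bonds, 4 electron-density regions.

sp^3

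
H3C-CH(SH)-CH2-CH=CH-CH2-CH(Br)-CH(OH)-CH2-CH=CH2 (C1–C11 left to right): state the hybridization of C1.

C1: 4 σ bonds — 4 electron domains, sp3.

sp³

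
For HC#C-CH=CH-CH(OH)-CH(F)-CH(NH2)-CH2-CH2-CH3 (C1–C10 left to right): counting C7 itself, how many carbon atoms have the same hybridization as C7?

C7 is sp3 (only σ bonds).
C1: sp
C2: sp
C3: sp2
C4: sp2
C5: sp3 ✓
C6: sp3 ✓
C7: sp3 ✓
C8: sp3 ✓
C9: sp3 ✓
C10: sp3 ✓
6 carbons are sp3.

6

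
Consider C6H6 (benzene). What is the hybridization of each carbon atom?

sp^2

Every ring carbon has three σ bonds and contributes one p electron to the aromatic π system.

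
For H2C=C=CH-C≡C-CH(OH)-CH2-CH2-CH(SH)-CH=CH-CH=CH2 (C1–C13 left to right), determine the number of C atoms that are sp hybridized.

3

C1: sp2
C2: sp ✓
C3: sp2
C4: sp ✓
C5: sp ✓
C6: sp3
C7: sp3
C8: sp3
C9: sp3
C10: sp2
C11: sp2
C12: sp2
C13: sp2
C2, C4, C5 → 3 sp carbons.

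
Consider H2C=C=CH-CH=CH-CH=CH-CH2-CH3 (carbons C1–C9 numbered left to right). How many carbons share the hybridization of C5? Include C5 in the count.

6

C5 is sp2 (one π bond).
C1: sp2 ✓
C2: sp
C3: sp2 ✓
C4: sp2 ✓
C5: sp2 ✓
C6: sp2 ✓
C7: sp2 ✓
C8: sp3
C9: sp3
6 carbons are sp2.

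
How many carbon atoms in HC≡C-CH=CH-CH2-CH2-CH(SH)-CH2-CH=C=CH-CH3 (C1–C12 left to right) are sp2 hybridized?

4

C1: sp
C2: sp
C3: sp2 ✓
C4: sp2 ✓
C5: sp3
C6: sp3
C7: sp3
C8: sp3
C9: sp2 ✓
C10: sp
C11: sp2 ✓
C12: sp3
C3, C4, C9, C11 → 4 sp2 carbons.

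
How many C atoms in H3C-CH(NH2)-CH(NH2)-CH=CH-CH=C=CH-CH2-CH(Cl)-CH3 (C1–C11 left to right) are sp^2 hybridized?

4

C1: sp3
C2: sp3
C3: sp3
C4: sp2 ✓
C5: sp2 ✓
C6: sp2 ✓
C7: sp
C8: sp2 ✓
C9: sp3
C10: sp3
C11: sp3
C4, C5, C6, C8 → 4 sp2 carbons.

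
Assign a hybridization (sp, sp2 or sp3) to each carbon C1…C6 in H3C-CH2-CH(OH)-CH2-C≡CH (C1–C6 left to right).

C1 (4 σ bonds) has steric number 4: sp3.
C2: 4 σ bonds; 4 regions of electron density → sp3.
C3 — 4 σ bonds. Steric number 4, so sp3.
C4 (4 σ bonds) has steric number 4: sp3.
C5: 2 σ bonds, plus two π bonds — 2 electron domains, sp.
C6 has 2 σ bonds, plus two π bonds: steric number 2 → sp.

C1 sp3, C2 sp3, C3 sp3, C4 sp3, C5 sp, C6 sp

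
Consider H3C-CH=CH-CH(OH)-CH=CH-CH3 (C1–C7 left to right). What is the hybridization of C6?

C6: 3 σ bonds, plus one π bond — 3 electron domains, sp2.

sp²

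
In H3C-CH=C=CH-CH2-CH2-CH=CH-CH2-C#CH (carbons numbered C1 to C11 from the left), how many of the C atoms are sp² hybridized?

C1: sp3
C2: sp2 ✓
C3: sp
C4: sp2 ✓
C5: sp3
C6: sp3
C7: sp2 ✓
C8: sp2 ✓
C9: sp3
C10: sp
C11: sp
C2, C4, C7, C8 → 4 sp2 carbons.

4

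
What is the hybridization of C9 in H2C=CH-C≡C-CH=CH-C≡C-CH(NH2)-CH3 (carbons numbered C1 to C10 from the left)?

C9 has 4 σ bonds: steric number 4 → sp3.

sp3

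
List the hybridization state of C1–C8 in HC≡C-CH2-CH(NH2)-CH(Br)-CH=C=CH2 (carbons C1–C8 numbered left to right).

C1 sp, C2 sp, C3 sp3, C4 sp3, C5 sp3, C6 sp2, C7 sp, C8 sp2

C1: 2 σ bonds, plus two π bonds — 2 electron domains, sp.
C2 — 2 σ bonds, plus two π bonds. Steric number 2, so sp.
C3 is sp3: 4 σ bonds, 4 electron-density regions.
C4: 4 σ bonds; 4 regions of electron density → sp3.
C5 is sp3: 4 σ bonds, 4 electron-density regions.
C6: 3 σ bonds, plus one π bond — 3 electron domains, sp2.
C7 (2 σ bonds, plus two π bonds) has steric number 2: sp.
C8: 3 σ bonds, plus one π bond — 3 electron domains, sp2.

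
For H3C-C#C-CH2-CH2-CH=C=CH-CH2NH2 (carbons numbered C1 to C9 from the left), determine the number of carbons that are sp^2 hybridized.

2

C1: sp3
C2: sp
C3: sp
C4: sp3
C5: sp3
C6: sp2 ✓
C7: sp
C8: sp2 ✓
C9: sp3
C6, C8 → 2 sp2 carbons.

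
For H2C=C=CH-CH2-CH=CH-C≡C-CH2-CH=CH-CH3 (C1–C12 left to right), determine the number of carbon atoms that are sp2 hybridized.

6

C1: sp2 ✓
C2: sp
C3: sp2 ✓
C4: sp3
C5: sp2 ✓
C6: sp2 ✓
C7: sp
C8: sp
C9: sp3
C10: sp2 ✓
C11: sp2 ✓
C12: sp3
C1, C3, C5, C6, C10, C11 → 6 sp2 carbons.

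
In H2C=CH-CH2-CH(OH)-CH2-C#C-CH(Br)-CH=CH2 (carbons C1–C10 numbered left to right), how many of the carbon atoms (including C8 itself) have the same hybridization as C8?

C8 is sp3 (only σ bonds).
C1: sp2
C2: sp2
C3: sp3 ✓
C4: sp3 ✓
C5: sp3 ✓
C6: sp
C7: sp
C8: sp3 ✓
C9: sp2
C10: sp2
4 carbons are sp3.

4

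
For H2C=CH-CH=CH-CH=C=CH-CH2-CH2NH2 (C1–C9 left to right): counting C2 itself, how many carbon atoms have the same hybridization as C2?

6

C2 is sp2 (one π bond).
C1: sp2 ✓
C2: sp2 ✓
C3: sp2 ✓
C4: sp2 ✓
C5: sp2 ✓
C6: sp
C7: sp2 ✓
C8: sp3
C9: sp3
6 carbons are sp2.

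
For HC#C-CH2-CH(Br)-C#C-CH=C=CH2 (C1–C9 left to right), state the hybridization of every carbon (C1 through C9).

C1: 2 σ bonds, plus two π bonds — 2 electron domains, sp.
C2: 2 σ bonds, plus two π bonds — 2 electron domains, sp.
C3 is sp3: 4 σ bonds, 4 electron-density regions.
C4 (4 σ bonds) has steric number 4: sp3.
C5 — 2 σ bonds, plus two π bonds. Steric number 2, so sp.
C6 carries 2 σ bonds, plus two π bonds, giving a steric number of 2, so it is sp.
C7: 3 σ bonds, plus one π bond — 3 electron domains, sp2.
C8 is sp: 2 σ bonds, plus two π bonds, 2 electron-density regions.
C9: 3 σ bonds, plus one π bond; 3 regions of electron density → sp2.

C1 sp, C2 sp, C3 sp3, C4 sp3, C5 sp, C6 sp, C7 sp2, C8 sp, C9 sp2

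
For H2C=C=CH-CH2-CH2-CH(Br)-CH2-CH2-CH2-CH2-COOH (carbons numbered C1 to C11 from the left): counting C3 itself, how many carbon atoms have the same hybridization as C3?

3

C3 is sp2 (one π bond).
C1: sp2 ✓
C2: sp
C3: sp2 ✓
C4: sp3
C5: sp3
C6: sp3
C7: sp3
C8: sp3
C9: sp3
C10: sp3
C11: sp2 ✓
3 carbons are sp2.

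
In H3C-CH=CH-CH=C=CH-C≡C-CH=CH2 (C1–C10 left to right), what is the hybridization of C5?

sp

C5: 2 σ bonds, plus two π bonds; 2 regions of electron density → sp.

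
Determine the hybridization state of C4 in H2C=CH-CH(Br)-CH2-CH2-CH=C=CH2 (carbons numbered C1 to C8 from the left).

C4: 4 σ bonds — 4 electron domains, sp3.

sp^3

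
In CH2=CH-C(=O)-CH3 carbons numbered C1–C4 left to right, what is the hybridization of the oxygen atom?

The oxygen atom (1 σ bond and 2 lone pairs, plus one π bond) has steric number 3: sp2.

sp²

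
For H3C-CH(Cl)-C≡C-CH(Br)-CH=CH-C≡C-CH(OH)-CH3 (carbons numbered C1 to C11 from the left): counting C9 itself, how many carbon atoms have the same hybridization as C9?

4

C9 is sp (two π bonds).
C1: sp3
C2: sp3
C3: sp ✓
C4: sp ✓
C5: sp3
C6: sp2
C7: sp2
C8: sp ✓
C9: sp ✓
C10: sp3
C11: sp3
4 carbons are sp.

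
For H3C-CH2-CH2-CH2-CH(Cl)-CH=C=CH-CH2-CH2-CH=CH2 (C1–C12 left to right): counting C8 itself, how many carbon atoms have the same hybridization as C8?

C8 is sp2 (one π bond).
C1: sp3
C2: sp3
C3: sp3
C4: sp3
C5: sp3
C6: sp2 ✓
C7: sp
C8: sp2 ✓
C9: sp3
C10: sp3
C11: sp2 ✓
C12: sp2 ✓
4 carbons are sp2.

4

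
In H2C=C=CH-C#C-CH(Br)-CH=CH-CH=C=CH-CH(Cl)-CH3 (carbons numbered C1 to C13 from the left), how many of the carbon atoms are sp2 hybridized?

C1: sp2 ✓
C2: sp
C3: sp2 ✓
C4: sp
C5: sp
C6: sp3
C7: sp2 ✓
C8: sp2 ✓
C9: sp2 ✓
C10: sp
C11: sp2 ✓
C12: sp3
C13: sp3
C1, C3, C7, C8, C9, C11 → 6 sp2 carbons.

6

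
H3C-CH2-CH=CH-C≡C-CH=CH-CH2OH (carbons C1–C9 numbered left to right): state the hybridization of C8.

C8 has 3 σ bonds, plus one π bond: steric number 3 → sp2.

sp2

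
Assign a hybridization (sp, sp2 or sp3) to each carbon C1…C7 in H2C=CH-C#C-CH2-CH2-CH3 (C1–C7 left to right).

C1 is sp2: 3 σ bonds, plus one π bond, 3 electron-density regions.
C2 — 3 σ bonds, plus one π bond. Steric number 3, so sp2.
C3 — 2 σ bonds, plus two π bonds. Steric number 2, so sp.
C4: 2 σ bonds, plus two π bonds; 2 regions of electron density → sp.
C5 (4 σ bonds) has steric number 4: sp3.
C6: 4 σ bonds — 4 electron domains, sp3.
C7 is sp3: 4 σ bonds, 4 electron-density regions.

C1 sp2, C2 sp2, C3 sp, C4 sp, C5 sp3, C6 sp3, C7 sp3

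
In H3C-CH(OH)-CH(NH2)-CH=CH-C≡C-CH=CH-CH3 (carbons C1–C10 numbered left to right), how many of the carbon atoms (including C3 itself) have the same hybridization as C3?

C3 is sp3 (only σ bonds).
C1: sp3 ✓
C2: sp3 ✓
C3: sp3 ✓
C4: sp2
C5: sp2
C6: sp
C7: sp
C8: sp2
C9: sp2
C10: sp3 ✓
4 carbons are sp3.

4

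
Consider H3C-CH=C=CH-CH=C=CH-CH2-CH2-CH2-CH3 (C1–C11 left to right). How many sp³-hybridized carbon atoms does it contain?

5

C1: sp3 ✓
C2: sp2
C3: sp
C4: sp2
C5: sp2
C6: sp
C7: sp2
C8: sp3 ✓
C9: sp3 ✓
C10: sp3 ✓
C11: sp3 ✓
C1, C8, C9, C10, C11 → 5 sp3 carbons.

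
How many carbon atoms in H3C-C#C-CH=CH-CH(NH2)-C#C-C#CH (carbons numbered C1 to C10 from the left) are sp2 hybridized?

C1: sp3
C2: sp
C3: sp
C4: sp2 ✓
C5: sp2 ✓
C6: sp3
C7: sp
C8: sp
C9: sp
C10: sp
C4, C5 → 2 sp2 carbons.

2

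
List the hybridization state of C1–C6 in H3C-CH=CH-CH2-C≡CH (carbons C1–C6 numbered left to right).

C1 carries 4 σ bonds, giving a steric number of 4, so it is sp3.
C2 is sp2: 3 σ bonds, plus one π bond, 3 electron-density regions.
C3 (3 σ bonds, plus one π bond) has steric number 3: sp2.
C4 is sp3: 4 σ bonds, 4 electron-density regions.
C5: 2 σ bonds, plus two π bonds — 2 electron domains, sp.
C6 — 2 σ bonds, plus two π bonds. Steric number 2, so sp.

C1 sp3, C2 sp2, C3 sp2, C4 sp3, C5 sp, C6 sp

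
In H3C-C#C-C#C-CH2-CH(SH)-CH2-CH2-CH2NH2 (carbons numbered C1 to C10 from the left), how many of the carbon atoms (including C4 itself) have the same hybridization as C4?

4

C4 is sp (two π bonds).
C1: sp3
C2: sp ✓
C3: sp ✓
C4: sp ✓
C5: sp ✓
C6: sp3
C7: sp3
C8: sp3
C9: sp3
C10: sp3
4 carbons are sp.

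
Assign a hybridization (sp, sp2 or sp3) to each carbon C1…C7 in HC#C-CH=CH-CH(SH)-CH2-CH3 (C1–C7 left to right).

C1 sp, C2 sp, C3 sp2, C4 sp2, C5 sp3, C6 sp3, C7 sp3

C1 has 2 σ bonds, plus two π bonds: steric number 2 → sp.
C2 is sp: 2 σ bonds, plus two π bonds, 2 electron-density regions.
C3 (3 σ bonds, plus one π bond) has steric number 3: sp2.
C4: 3 σ bonds, plus one π bond; 3 regions of electron density → sp2.
C5 carries 4 σ bonds, giving a steric number of 4, so it is sp3.
C6 is sp3: 4 σ bonds, 4 electron-density regions.
C7 — 4 σ bonds. Steric number 4, so sp3.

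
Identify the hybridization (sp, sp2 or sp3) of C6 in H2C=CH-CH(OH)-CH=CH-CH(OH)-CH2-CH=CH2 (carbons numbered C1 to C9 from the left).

C6 — 4 σ bonds. Steric number 4, so sp3.

sp3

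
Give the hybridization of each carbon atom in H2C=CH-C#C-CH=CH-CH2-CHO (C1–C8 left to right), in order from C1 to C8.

C1 sp2, C2 sp2, C3 sp, C4 sp, C5 sp2, C6 sp2, C7 sp3, C8 sp2

C1 has 3 σ bonds, plus one π bond: steric number 3 → sp2.
C2 carries 3 σ bonds, plus one π bond, giving a steric number of 3, so it is sp2.
C3 is sp: 2 σ bonds, plus two π bonds, 2 electron-density regions.
C4 (2 σ bonds, plus two π bonds) has steric number 2: sp.
C5 is sp2: 3 σ bonds, plus one π bond, 3 electron-density regions.
C6 carries 3 σ bonds, plus one π bond, giving a steric number of 3, so it is sp2.
C7 (4 σ bonds) has steric number 4: sp3.
C8 — 3 σ bonds, plus one π bond. Steric number 3, so sp2.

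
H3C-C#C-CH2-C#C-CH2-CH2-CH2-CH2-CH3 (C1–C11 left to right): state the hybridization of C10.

sp^3

C10: 4 σ bonds — 4 electron domains, sp3.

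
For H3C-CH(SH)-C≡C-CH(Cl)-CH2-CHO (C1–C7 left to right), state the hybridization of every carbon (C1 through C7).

C1 sp3, C2 sp3, C3 sp, C4 sp, C5 sp3, C6 sp3, C7 sp2

C1 (4 σ bonds) has steric number 4: sp3.
C2 carries 4 σ bonds, giving a steric number of 4, so it is sp3.
C3 has 2 σ bonds, plus two π bonds: steric number 2 → sp.
C4 is sp: 2 σ bonds, plus two π bonds, 2 electron-density regions.
C5 (4 σ bonds) has steric number 4: sp3.
C6: 4 σ bonds — 4 electron domains, sp3.
C7 is sp2: 3 σ bonds, plus one π bond, 3 electron-density regions.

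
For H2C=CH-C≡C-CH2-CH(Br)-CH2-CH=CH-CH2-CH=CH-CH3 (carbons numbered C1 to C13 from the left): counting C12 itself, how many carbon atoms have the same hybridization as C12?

C12 is sp2 (one π bond).
C1: sp2 ✓
C2: sp2 ✓
C3: sp
C4: sp
C5: sp3
C6: sp3
C7: sp3
C8: sp2 ✓
C9: sp2 ✓
C10: sp3
C11: sp2 ✓
C12: sp2 ✓
C13: sp3
6 carbons are sp2.

6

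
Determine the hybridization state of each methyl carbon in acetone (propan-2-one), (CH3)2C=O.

sp^3

Each methyl carbon: 4 σ bonds; 4 regions of electron density → sp3.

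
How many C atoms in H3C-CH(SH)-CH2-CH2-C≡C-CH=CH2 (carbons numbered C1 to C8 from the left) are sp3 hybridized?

C1: sp3 ✓
C2: sp3 ✓
C3: sp3 ✓
C4: sp3 ✓
C5: sp
C6: sp
C7: sp2
C8: sp2
C1, C2, C3, C4 → 4 sp3 carbons.

4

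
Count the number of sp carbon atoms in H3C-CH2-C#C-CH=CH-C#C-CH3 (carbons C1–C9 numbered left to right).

4

C1: sp3
C2: sp3
C3: sp ✓
C4: sp ✓
C5: sp2
C6: sp2
C7: sp ✓
C8: sp ✓
C9: sp3
C3, C4, C7, C8 → 4 sp carbons.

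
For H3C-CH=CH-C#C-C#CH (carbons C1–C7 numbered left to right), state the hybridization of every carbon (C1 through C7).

C1: 4 σ bonds; 4 regions of electron density → sp3.
C2 carries 3 σ bonds, plus one π bond, giving a steric number of 3, so it is sp2.
C3 — 3 σ bonds, plus one π bond. Steric number 3, so sp2.
C4 — 2 σ bonds, plus two π bonds. Steric number 2, so sp.
C5 has 2 σ bonds, plus two π bonds: steric number 2 → sp.
C6 carries 2 σ bonds, plus two π bonds, giving a steric number of 2, so it is sp.
C7 is sp: 2 σ bonds, plus two π bonds, 2 electron-density regions.

C1 sp3, C2 sp2, C3 sp2, C4 sp, C5 sp, C6 sp, C7 sp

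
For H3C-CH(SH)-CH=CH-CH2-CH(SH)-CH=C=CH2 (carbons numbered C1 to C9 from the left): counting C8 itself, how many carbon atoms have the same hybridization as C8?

C8 is sp (two π bonds).
C1: sp3
C2: sp3
C3: sp2
C4: sp2
C5: sp3
C6: sp3
C7: sp2
C8: sp ✓
C9: sp2
1 carbon is sp.

1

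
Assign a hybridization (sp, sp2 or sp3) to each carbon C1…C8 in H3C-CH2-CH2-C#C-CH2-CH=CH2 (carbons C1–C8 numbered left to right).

C1 sp3, C2 sp3, C3 sp3, C4 sp, C5 sp, C6 sp3, C7 sp2, C8 sp2

C1 has 4 σ bonds: steric number 4 → sp3.
C2 (4 σ bonds) has steric number 4: sp3.
C3 has 4 σ bonds: steric number 4 → sp3.
C4 has 2 σ bonds, plus two π bonds: steric number 2 → sp.
C5 — 2 σ bonds, plus two π bonds. Steric number 2, so sp.
C6 is sp3: 4 σ bonds, 4 electron-density regions.
C7 — 3 σ bonds, plus one π bond. Steric number 3, so sp2.
C8 has 3 σ bonds, plus one π bond: steric number 3 → sp2.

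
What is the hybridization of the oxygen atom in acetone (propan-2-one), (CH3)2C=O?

One σ bond + two lone pairs = steric number 3 → sp2.

sp2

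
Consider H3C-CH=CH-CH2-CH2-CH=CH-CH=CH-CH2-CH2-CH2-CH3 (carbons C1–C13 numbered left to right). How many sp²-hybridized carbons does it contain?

C1: sp3
C2: sp2 ✓
C3: sp2 ✓
C4: sp3
C5: sp3
C6: sp2 ✓
C7: sp2 ✓
C8: sp2 ✓
C9: sp2 ✓
C10: sp3
C11: sp3
C12: sp3
C13: sp3
C2, C3, C6, C7, C8, C9 → 6 sp2 carbons.

6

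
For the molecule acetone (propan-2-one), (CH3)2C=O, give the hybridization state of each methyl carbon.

sp3

Each methyl carbon: 4 σ bonds — 4 electron domains, sp3.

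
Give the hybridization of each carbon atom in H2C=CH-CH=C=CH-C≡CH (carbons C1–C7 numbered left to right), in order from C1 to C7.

C1 sp2, C2 sp2, C3 sp2, C4 sp, C5 sp2, C6 sp, C7 sp

C1 — 3 σ bonds, plus one π bond. Steric number 3, so sp2.
C2 is sp2: 3 σ bonds, plus one π bond, 3 electron-density regions.
C3 has 3 σ bonds, plus one π bond: steric number 3 → sp2.
C4: 2 σ bonds, plus two π bonds; 2 regions of electron density → sp.
C5 has 3 σ bonds, plus one π bond: steric number 3 → sp2.
C6: 2 σ bonds, plus two π bonds — 2 electron domains, sp.
C7 has 2 σ bonds, plus two π bonds: steric number 2 → sp.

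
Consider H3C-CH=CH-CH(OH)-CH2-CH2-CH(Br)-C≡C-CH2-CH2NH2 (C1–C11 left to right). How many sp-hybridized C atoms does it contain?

C1: sp3
C2: sp2
C3: sp2
C4: sp3
C5: sp3
C6: sp3
C7: sp3
C8: sp ✓
C9: sp ✓
C10: sp3
C11: sp3
C8, C9 → 2 sp carbons.

2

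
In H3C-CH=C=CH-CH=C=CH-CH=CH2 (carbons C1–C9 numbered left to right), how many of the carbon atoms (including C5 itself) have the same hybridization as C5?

C5 is sp2 (one π bond).
C1: sp3
C2: sp2 ✓
C3: sp
C4: sp2 ✓
C5: sp2 ✓
C6: sp
C7: sp2 ✓
C8: sp2 ✓
C9: sp2 ✓
6 carbons are sp2.

6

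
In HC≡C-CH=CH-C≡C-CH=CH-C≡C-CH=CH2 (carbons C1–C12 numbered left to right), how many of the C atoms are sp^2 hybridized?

6

C1: sp
C2: sp
C3: sp2 ✓
C4: sp2 ✓
C5: sp
C6: sp
C7: sp2 ✓
C8: sp2 ✓
C9: sp
C10: sp
C11: sp2 ✓
C12: sp2 ✓
C3, C4, C7, C8, C11, C12 → 6 sp2 carbons.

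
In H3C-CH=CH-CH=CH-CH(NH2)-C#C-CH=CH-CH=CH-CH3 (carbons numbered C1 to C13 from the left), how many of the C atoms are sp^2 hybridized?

8

C1: sp3
C2: sp2 ✓
C3: sp2 ✓
C4: sp2 ✓
C5: sp2 ✓
C6: sp3
C7: sp
C8: sp
C9: sp2 ✓
C10: sp2 ✓
C11: sp2 ✓
C12: sp2 ✓
C13: sp3
C2, C3, C4, C5, C9, C10, C11, C12 → 8 sp2 carbons.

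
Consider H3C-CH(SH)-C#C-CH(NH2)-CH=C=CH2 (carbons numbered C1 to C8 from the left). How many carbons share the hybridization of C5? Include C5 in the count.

3

C5 is sp3 (only σ bonds).
C1: sp3 ✓
C2: sp3 ✓
C3: sp
C4: sp
C5: sp3 ✓
C6: sp2
C7: sp
C8: sp2
3 carbons are sp3.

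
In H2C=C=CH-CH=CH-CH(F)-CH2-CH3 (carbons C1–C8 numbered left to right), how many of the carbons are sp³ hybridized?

C1: sp2
C2: sp
C3: sp2
C4: sp2
C5: sp2
C6: sp3 ✓
C7: sp3 ✓
C8: sp3 ✓
C6, C7, C8 → 3 sp3 carbons.

3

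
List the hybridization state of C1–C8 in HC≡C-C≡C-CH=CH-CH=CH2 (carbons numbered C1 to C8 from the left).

C1 has 2 σ bonds, plus two π bonds: steric number 2 → sp.
C2 (2 σ bonds, plus two π bonds) has steric number 2: sp.
C3 — 2 σ bonds, plus two π bonds. Steric number 2, so sp.
C4 — 2 σ bonds, plus two π bonds. Steric number 2, so sp.
C5: 3 σ bonds, plus one π bond; 3 regions of electron density → sp2.
C6: 3 σ bonds, plus one π bond — 3 electron domains, sp2.
C7 has 3 σ bonds, plus one π bond: steric number 3 → sp2.
C8: 3 σ bonds, plus one π bond — 3 electron domains, sp2.

C1 sp, C2 sp, C3 sp, C4 sp, C5 sp2, C6 sp2, C7 sp2, C8 sp2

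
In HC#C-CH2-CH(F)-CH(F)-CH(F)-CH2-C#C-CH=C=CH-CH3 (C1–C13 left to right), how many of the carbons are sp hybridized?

C1: sp ✓
C2: sp ✓
C3: sp3
C4: sp3
C5: sp3
C6: sp3
C7: sp3
C8: sp ✓
C9: sp ✓
C10: sp2
C11: sp ✓
C12: sp2
C13: sp3
C1, C2, C8, C9, C11 → 5 sp carbons.

5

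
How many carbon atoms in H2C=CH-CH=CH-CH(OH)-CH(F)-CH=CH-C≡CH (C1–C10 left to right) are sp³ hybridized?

C1: sp2
C2: sp2
C3: sp2
C4: sp2
C5: sp3 ✓
C6: sp3 ✓
C7: sp2
C8: sp2
C9: sp
C10: sp
C5, C6 → 2 sp3 carbons.

2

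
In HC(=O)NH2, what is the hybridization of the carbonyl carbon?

The carbonyl carbon: 3 σ bonds, plus one π bond — 3 electron domains, sp2.

sp²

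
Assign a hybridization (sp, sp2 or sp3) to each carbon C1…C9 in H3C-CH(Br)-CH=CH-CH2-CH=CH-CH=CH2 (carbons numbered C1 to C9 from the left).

C1: 4 σ bonds — 4 electron domains, sp3.
C2 (4 σ bonds) has steric number 4: sp3.
C3 has 3 σ bonds, plus one π bond: steric number 3 → sp2.
C4 has 3 σ bonds, plus one π bond: steric number 3 → sp2.
C5 carries 4 σ bonds, giving a steric number of 4, so it is sp3.
C6 is sp2: 3 σ bonds, plus one π bond, 3 electron-density regions.
C7 is sp2: 3 σ bonds, plus one π bond, 3 electron-density regions.
C8 is sp2: 3 σ bonds, plus one π bond, 3 electron-density regions.
C9 has 3 σ bonds, plus one π bond: steric number 3 → sp2.

C1 sp3, C2 sp3, C3 sp2, C4 sp2, C5 sp3, C6 sp2, C7 sp2, C8 sp2, C9 sp2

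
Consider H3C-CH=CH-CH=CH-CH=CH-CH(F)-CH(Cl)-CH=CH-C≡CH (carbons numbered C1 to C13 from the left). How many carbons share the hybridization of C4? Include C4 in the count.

C4 is sp2 (one π bond).
C1: sp3
C2: sp2 ✓
C3: sp2 ✓
C4: sp2 ✓
C5: sp2 ✓
C6: sp2 ✓
C7: sp2 ✓
C8: sp3
C9: sp3
C10: sp2 ✓
C11: sp2 ✓
C12: sp
C13: sp
8 carbons are sp2.

8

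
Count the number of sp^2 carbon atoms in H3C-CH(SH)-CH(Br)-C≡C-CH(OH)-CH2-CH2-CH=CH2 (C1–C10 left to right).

2

C1: sp3
C2: sp3
C3: sp3
C4: sp
C5: sp
C6: sp3
C7: sp3
C8: sp3
C9: sp2 ✓
C10: sp2 ✓
C9, C10 → 2 sp2 carbons.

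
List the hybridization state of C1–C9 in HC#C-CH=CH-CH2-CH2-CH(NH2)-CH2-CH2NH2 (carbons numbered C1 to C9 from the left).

C1 carries 2 σ bonds, plus two π bonds, giving a steric number of 2, so it is sp.
C2: 2 σ bonds, plus two π bonds — 2 electron domains, sp.
C3 has 3 σ bonds, plus one π bond: steric number 3 → sp2.
C4: 3 σ bonds, plus one π bond; 3 regions of electron density → sp2.
C5 has 4 σ bonds: steric number 4 → sp3.
C6 has 4 σ bonds: steric number 4 → sp3.
C7 has 4 σ bonds: steric number 4 → sp3.
C8 (4 σ bonds) has steric number 4: sp3.
C9: 4 σ bonds; 4 regions of electron density → sp3.

C1 sp, C2 sp, C3 sp2, C4 sp2, C5 sp3, C6 sp3, C7 sp3, C8 sp3, C9 sp3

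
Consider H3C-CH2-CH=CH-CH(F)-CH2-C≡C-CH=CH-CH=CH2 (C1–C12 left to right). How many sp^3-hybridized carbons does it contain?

C1: sp3 ✓
C2: sp3 ✓
C3: sp2
C4: sp2
C5: sp3 ✓
C6: sp3 ✓
C7: sp
C8: sp
C9: sp2
C10: sp2
C11: sp2
C12: sp2
C1, C2, C5, C6 → 4 sp3 carbons.

4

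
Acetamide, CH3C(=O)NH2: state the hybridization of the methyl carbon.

The methyl carbon has 4 σ bonds: steric number 4 → sp3.

sp3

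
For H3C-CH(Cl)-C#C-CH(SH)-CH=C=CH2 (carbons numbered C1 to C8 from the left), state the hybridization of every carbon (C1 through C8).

C1 sp3, C2 sp3, C3 sp, C4 sp, C5 sp3, C6 sp2, C7 sp, C8 sp2

C1 (4 σ bonds) has steric number 4: sp3.
C2 — 4 σ bonds. Steric number 4, so sp3.
C3 is sp: 2 σ bonds, plus two π bonds, 2 electron-density regions.
C4 carries 2 σ bonds, plus two π bonds, giving a steric number of 2, so it is sp.
C5 (4 σ bonds) has steric number 4: sp3.
C6 has 3 σ bonds, plus one π bond: steric number 3 → sp2.
C7 (2 σ bonds, plus two π bonds) has steric number 2: sp.
C8: 3 σ bonds, plus one π bond — 3 electron domains, sp2.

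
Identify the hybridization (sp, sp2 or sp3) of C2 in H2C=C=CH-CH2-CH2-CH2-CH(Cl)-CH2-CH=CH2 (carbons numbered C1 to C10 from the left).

sp

C2: 2 σ bonds, plus two π bonds — 2 electron domains, sp.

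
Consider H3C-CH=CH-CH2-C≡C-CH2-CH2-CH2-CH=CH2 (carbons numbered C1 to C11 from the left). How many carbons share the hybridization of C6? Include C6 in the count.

C6 is sp (two π bonds).
C1: sp3
C2: sp2
C3: sp2
C4: sp3
C5: sp ✓
C6: sp ✓
C7: sp3
C8: sp3
C9: sp3
C10: sp2
C11: sp2
2 carbons are sp.

2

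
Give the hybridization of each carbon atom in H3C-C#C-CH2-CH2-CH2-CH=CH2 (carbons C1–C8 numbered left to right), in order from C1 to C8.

C1 carries 4 σ bonds, giving a steric number of 4, so it is sp3.
C2 (2 σ bonds, plus two π bonds) has steric number 2: sp.
C3 — 2 σ bonds, plus two π bonds. Steric number 2, so sp.
C4: 4 σ bonds — 4 electron domains, sp3.
C5: 4 σ bonds — 4 electron domains, sp3.
C6 (4 σ bonds) has steric number 4: sp3.
C7: 3 σ bonds, plus one π bond; 3 regions of electron density → sp2.
C8 — 3 σ bonds, plus one π bond. Steric number 3, so sp2.

C1 sp3, C2 sp, C3 sp, C4 sp3, C5 sp3, C6 sp3, C7 sp2, C8 sp2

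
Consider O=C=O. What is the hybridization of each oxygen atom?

sp²

One σ bond + two lone pairs = steric number 3 → sp2.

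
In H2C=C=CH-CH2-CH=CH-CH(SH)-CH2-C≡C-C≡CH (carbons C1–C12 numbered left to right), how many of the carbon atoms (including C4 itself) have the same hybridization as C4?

3

C4 is sp3 (only σ bonds).
C1: sp2
C2: sp
C3: sp2
C4: sp3 ✓
C5: sp2
C6: sp2
C7: sp3 ✓
C8: sp3 ✓
C9: sp
C10: sp
C11: sp
C12: sp
3 carbons are sp3.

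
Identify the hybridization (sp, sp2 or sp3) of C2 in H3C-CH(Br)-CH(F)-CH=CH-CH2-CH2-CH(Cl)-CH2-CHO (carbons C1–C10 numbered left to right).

sp^3

C2 carries 4 σ bonds, giving a steric number of 4, so it is sp3.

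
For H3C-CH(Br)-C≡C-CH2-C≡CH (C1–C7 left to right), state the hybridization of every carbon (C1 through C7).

C1 sp3, C2 sp3, C3 sp, C4 sp, C5 sp3, C6 sp, C7 sp

C1: 4 σ bonds; 4 regions of electron density → sp3.
C2: 4 σ bonds — 4 electron domains, sp3.
C3 (2 σ bonds, plus two π bonds) has steric number 2: sp.
C4 — 2 σ bonds, plus two π bonds. Steric number 2, so sp.
C5 is sp3: 4 σ bonds, 4 electron-density regions.
C6 carries 2 σ bonds, plus two π bonds, giving a steric number of 2, so it is sp.
C7 carries 2 σ bonds, plus two π bonds, giving a steric number of 2, so it is sp.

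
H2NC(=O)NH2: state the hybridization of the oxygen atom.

sp2

The oxygen atom carries 1 σ bond and 2 lone pairs, plus one π bond, giving a steric number of 3, so it is sp2.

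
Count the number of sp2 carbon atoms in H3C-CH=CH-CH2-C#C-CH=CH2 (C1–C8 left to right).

4

C1: sp3
C2: sp2 ✓
C3: sp2 ✓
C4: sp3
C5: sp
C6: sp
C7: sp2 ✓
C8: sp2 ✓
C2, C3, C7, C8 → 4 sp2 carbons.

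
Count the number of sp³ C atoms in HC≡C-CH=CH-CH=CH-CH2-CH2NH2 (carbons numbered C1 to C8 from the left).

C1: sp
C2: sp
C3: sp2
C4: sp2
C5: sp2
C6: sp2
C7: sp3 ✓
C8: sp3 ✓
C7, C8 → 2 sp3 carbons.

2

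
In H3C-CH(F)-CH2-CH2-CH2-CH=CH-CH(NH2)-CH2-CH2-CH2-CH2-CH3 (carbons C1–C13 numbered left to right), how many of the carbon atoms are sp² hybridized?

C1: sp3
C2: sp3
C3: sp3
C4: sp3
C5: sp3
C6: sp2 ✓
C7: sp2 ✓
C8: sp3
C9: sp3
C10: sp3
C11: sp3
C12: sp3
C13: sp3
C6, C7 → 2 sp2 carbons.

2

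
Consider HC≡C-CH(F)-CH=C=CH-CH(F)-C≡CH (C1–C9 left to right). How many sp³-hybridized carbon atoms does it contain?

2

C1: sp
C2: sp
C3: sp3 ✓
C4: sp2
C5: sp
C6: sp2
C7: sp3 ✓
C8: sp
C9: sp
C3, C7 → 2 sp3 carbons.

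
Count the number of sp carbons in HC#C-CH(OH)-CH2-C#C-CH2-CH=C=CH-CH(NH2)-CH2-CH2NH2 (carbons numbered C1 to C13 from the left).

C1: sp ✓
C2: sp ✓
C3: sp3
C4: sp3
C5: sp ✓
C6: sp ✓
C7: sp3
C8: sp2
C9: sp ✓
C10: sp2
C11: sp3
C12: sp3
C13: sp3
C1, C2, C5, C6, C9 → 5 sp carbons.

5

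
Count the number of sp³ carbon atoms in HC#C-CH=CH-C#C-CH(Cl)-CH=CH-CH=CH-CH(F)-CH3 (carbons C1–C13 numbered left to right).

C1: sp
C2: sp
C3: sp2
C4: sp2
C5: sp
C6: sp
C7: sp3 ✓
C8: sp2
C9: sp2
C10: sp2
C11: sp2
C12: sp3 ✓
C13: sp3 ✓
C7, C12, C13 → 3 sp3 carbons.

3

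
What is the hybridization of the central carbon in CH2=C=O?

sp

The central carbon has 2 σ bonds, plus two π bonds: steric number 2 → sp.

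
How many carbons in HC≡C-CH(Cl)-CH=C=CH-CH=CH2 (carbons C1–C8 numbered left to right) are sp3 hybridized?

C1: sp
C2: sp
C3: sp3 ✓
C4: sp2
C5: sp
C6: sp2
C7: sp2
C8: sp2
C3 → 1 sp3 carbon.

1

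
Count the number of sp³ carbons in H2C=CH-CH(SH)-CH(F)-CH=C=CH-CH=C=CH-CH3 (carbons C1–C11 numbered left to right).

3

C1: sp2
C2: sp2
C3: sp3 ✓
C4: sp3 ✓
C5: sp2
C6: sp
C7: sp2
C8: sp2
C9: sp
C10: sp2
C11: sp3 ✓
C3, C4, C11 → 3 sp3 carbons.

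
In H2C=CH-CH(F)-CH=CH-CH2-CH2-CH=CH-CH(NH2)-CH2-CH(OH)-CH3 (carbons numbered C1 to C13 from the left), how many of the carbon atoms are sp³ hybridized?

7

C1: sp2
C2: sp2
C3: sp3 ✓
C4: sp2
C5: sp2
C6: sp3 ✓
C7: sp3 ✓
C8: sp2
C9: sp2
C10: sp3 ✓
C11: sp3 ✓
C12: sp3 ✓
C13: sp3 ✓
C3, C6, C7, C10, C11, C12, C13 → 7 sp3 carbons.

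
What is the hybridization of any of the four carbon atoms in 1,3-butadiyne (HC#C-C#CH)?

Every carbon is part of a C≡C triple bond: two σ regions → sp.

sp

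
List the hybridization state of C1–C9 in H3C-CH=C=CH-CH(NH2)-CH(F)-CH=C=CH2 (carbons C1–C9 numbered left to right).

C1 sp3, C2 sp2, C3 sp, C4 sp2, C5 sp3, C6 sp3, C7 sp2, C8 sp, C9 sp2

C1 has 4 σ bonds: steric number 4 → sp3.
C2 — 3 σ bonds, plus one π bond. Steric number 3, so sp2.
C3 carries 2 σ bonds, plus two π bonds, giving a steric number of 2, so it is sp.
C4: 3 σ bonds, plus one π bond — 3 electron domains, sp2.
C5 has 4 σ bonds: steric number 4 → sp3.
C6 is sp3: 4 σ bonds, 4 electron-density regions.
C7 is sp2: 3 σ bonds, plus one π bond, 3 electron-density regions.
C8 (2 σ bonds, plus two π bonds) has steric number 2: sp.
C9 carries 3 σ bonds, plus one π bond, giving a steric number of 3, so it is sp2.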